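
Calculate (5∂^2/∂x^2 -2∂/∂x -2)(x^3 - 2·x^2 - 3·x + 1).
- 2 x^{3} - 2 x^{2} + 44 x - 16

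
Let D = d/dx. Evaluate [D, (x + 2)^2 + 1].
2 x + 4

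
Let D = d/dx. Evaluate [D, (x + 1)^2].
2 x + 2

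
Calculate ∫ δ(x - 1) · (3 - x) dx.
2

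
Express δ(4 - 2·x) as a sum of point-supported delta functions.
\frac{\delta(x - 2)}{2}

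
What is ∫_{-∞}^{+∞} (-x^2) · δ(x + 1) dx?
-1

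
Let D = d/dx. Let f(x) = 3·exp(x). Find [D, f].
3 e^{x}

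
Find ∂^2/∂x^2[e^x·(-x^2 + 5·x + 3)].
\left(- x^{2} + x + 11\right) e^{x}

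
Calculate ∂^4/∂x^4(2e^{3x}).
162 e^{3 x}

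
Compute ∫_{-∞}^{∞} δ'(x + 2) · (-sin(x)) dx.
\cos{\left(2 \right)}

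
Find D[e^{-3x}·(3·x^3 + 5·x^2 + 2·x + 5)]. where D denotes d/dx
\left(- 9 x^{3} - 6 x^{2} + 4 x - 13\right) e^{- 3 x}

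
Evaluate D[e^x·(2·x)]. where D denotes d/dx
2 \left(x + 1\right) e^{x}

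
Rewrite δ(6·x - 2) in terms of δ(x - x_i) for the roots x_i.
\frac{\delta(x - 1/3)}{6}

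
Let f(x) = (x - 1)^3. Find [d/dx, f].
3 \left(x - 1\right)^{2}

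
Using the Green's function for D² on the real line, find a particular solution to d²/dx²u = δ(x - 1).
\frac{|x - 1|}{2}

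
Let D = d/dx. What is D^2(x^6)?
30 x^{4}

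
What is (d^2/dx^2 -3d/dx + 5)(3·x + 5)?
15 x + 16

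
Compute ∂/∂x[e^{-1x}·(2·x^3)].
2 x^{2} \left(3 - x\right) e^{- x}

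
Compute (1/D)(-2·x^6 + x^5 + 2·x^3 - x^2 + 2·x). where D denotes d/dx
- \frac{2 x^{7}}{7} + \frac{x^{6}}{6} + \frac{x^{4}}{2} - \frac{x^{3}}{3} + x^{2}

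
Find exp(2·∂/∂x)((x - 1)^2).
x^{2} + 2 x + 1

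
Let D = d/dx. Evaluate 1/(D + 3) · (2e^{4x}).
\frac{2 e^{4 x}}{7}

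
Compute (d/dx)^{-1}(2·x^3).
\frac{x^{4}}{2}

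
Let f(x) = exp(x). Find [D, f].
e^{x}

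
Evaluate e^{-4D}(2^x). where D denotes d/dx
2^{x - 4}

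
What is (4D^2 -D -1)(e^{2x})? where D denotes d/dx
13 e^{2 x}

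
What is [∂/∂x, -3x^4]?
- 12 x^{3}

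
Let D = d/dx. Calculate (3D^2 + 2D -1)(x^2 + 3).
- x^{2} + 4 x + 3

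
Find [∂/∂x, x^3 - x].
3 x^{2} - 1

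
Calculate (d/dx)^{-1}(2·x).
x^{2}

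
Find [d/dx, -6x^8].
- 48 x^{7}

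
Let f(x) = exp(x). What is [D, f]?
e^{x}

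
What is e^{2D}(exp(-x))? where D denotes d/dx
e^{- x - 2}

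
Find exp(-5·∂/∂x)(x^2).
x^{2} - 10 x + 25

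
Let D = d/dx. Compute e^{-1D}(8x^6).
8 x^{6} - 48 x^{5} + 120 x^{4} - 160 x^{3} + 120 x^{2} - 48 x + 8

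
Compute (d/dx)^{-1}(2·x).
x^{2}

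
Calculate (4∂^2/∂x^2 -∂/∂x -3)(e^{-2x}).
15 e^{- 2 x}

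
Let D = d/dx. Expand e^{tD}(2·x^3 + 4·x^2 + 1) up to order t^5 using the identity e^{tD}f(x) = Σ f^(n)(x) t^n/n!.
2 t^{3} + t^{2} \left(6 x + 4\right) + 2 t x \left(3 x + 4\right) + 2 x^{3} + 4 x^{2} + 1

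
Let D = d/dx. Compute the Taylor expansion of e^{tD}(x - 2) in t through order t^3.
t + x - 2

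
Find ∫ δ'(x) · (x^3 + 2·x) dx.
-2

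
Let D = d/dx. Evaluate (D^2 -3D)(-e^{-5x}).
- 40 e^{- 5 x}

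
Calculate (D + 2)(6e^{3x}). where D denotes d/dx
30 e^{3 x}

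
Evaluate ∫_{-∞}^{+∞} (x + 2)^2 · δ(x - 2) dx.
16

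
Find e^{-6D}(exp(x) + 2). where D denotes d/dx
e^{x - 6} + 2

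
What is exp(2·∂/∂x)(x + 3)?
x + 5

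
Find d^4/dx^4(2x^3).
0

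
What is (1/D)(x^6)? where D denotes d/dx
\frac{x^{7}}{7}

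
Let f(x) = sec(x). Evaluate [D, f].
\tan{\left(x \right)} \sec{\left(x \right)}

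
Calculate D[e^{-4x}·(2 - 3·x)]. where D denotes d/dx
\left(12 x - 11\right) e^{- 4 x}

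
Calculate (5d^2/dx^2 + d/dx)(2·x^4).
8 x^{2} \left(x + 15\right)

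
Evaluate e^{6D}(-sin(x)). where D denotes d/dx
- \sin{\left(x + 6 \right)}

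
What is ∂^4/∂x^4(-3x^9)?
- 9072 x^{5}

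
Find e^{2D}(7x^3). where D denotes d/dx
7 x^{3} + 42 x^{2} + 84 x + 56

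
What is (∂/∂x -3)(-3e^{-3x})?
18 e^{- 3 x}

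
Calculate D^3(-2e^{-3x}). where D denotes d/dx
54 e^{- 3 x}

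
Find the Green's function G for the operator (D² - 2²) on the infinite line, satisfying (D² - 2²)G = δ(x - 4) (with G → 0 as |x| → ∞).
-\frac{e^{-2|x - 4|}}{4}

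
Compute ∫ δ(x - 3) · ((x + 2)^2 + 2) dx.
27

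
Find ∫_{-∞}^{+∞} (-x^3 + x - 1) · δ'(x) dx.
-1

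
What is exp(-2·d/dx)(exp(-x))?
e^{2 - x}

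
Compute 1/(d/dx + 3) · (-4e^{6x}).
- \frac{4 e^{6 x}}{9}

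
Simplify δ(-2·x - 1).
\frac{\delta(x + 1/2)}{2}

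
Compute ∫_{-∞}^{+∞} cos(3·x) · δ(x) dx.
1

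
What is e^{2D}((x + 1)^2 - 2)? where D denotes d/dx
x^{2} + 6 x + 7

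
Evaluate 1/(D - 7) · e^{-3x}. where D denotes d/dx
- \frac{e^{- 3 x}}{10}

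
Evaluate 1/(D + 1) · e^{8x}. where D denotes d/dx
\frac{e^{8 x}}{9}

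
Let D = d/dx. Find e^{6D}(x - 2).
x + 4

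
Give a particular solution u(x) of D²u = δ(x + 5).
\frac{|x + 5|}{2}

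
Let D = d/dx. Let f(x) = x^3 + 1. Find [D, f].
3 x^{2}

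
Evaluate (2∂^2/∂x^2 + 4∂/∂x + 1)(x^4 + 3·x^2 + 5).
x^{4} + 16 x^{3} + 27 x^{2} + 24 x + 17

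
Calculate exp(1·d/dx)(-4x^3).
- 4 x^{3} - 12 x^{2} - 12 x - 4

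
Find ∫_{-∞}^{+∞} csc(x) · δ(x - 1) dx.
\csc{\left(1 \right)}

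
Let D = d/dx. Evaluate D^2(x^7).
42 x^{5}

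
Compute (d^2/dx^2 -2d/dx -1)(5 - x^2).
x^{2} + 4 x - 7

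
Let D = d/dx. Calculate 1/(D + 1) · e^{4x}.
\frac{e^{4 x}}{5}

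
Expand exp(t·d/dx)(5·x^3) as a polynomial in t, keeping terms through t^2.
5 x \left(3 t^{2} + 3 t x + x^{2}\right)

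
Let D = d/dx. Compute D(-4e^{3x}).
- 12 e^{3 x}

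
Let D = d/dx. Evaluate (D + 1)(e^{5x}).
6 e^{5 x}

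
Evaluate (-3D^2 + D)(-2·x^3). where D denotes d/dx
6 x \left(6 - x\right)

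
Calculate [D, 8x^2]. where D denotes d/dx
16 x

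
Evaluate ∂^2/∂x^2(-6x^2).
-12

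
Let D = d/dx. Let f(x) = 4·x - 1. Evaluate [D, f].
4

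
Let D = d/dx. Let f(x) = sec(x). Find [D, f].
\tan{\left(x \right)} \sec{\left(x \right)}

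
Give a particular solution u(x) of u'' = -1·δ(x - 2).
-\frac{|x - 2|}{2}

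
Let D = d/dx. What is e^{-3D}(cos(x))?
\cos{\left(x - 3 \right)}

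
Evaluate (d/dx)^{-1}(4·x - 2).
2 x^{2} - 2 x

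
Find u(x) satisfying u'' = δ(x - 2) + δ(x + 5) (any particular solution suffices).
\frac{|x - 2|}{2} + \frac{|x + 5|}{2}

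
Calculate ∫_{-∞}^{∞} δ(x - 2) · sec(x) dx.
\sec{\left(2 \right)}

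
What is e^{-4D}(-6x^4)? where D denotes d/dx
- 6 x^{4} + 96 x^{3} - 576 x^{2} + 1536 x - 1536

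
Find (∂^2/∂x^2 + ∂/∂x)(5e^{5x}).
150 e^{5 x}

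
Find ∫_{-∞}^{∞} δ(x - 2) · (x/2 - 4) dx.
-3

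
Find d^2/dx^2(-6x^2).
-12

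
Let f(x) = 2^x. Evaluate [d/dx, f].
2^{x} \log{\left(2 \right)}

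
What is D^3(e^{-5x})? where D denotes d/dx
- 125 e^{- 5 x}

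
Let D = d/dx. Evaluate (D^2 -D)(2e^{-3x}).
24 e^{- 3 x}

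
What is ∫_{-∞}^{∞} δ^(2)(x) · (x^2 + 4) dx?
2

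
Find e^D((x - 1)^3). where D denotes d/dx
x^{3}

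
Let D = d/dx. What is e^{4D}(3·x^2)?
3 x^{2} + 24 x + 48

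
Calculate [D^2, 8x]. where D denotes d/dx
16D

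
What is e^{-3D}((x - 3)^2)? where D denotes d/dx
x^{2} - 12 x + 36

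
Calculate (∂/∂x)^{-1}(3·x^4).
\frac{3 x^{5}}{5}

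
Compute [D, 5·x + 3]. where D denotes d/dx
5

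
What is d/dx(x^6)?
6 x^{5}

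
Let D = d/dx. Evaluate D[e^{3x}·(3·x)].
\left(9 x + 3\right) e^{3 x}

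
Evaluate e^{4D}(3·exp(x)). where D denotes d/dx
3 e^{x + 4}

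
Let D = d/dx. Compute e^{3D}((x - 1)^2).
x^{2} + 4 x + 4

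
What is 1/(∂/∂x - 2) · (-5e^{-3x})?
e^{- 3 x}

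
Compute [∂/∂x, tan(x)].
\frac{1}{\cos^{2}{\left(x \right)}}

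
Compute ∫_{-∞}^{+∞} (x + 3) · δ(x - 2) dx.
5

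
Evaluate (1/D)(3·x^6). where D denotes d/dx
\frac{3 x^{7}}{7}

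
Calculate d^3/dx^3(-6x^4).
- 144 x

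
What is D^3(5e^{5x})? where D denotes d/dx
625 e^{5 x}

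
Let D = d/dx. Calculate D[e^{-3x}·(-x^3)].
3 x^{2} \left(x - 1\right) e^{- 3 x}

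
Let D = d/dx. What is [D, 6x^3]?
18 x^{2}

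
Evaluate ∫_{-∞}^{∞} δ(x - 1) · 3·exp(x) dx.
3 e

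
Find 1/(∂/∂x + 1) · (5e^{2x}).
\frac{5 e^{2 x}}{3}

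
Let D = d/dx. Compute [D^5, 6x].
30D^{4}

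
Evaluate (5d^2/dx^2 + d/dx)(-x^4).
4 x^{2} \left(- x - 15\right)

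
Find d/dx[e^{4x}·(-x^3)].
x^{2} \left(- 4 x - 3\right) e^{4 x}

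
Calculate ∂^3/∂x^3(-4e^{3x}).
- 108 e^{3 x}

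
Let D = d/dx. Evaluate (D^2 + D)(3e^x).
6 e^{x}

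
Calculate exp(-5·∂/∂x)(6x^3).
6 x^{3} - 90 x^{2} + 450 x - 750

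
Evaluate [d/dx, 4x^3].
12 x^{2}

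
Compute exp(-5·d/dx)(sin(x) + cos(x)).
\sqrt{2} \cos{\left(- x + \frac{\pi}{4} + 5 \right)}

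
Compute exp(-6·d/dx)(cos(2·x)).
\cos{\left(2 x - 12 \right)}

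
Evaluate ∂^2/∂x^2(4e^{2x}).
16 e^{2 x}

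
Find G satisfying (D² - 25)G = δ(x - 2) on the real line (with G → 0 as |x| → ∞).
-\frac{e^{-5|x - 2|}}{10}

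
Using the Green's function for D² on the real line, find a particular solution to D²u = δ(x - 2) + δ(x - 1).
\frac{|x - 2|}{2} + \frac{|x - 1|}{2}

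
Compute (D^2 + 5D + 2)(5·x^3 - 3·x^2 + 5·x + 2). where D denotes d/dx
10 x^{3} + 69 x^{2} + 10 x + 23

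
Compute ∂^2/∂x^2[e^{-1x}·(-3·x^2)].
3 \left(- x^{2} + 4 x - 2\right) e^{- x}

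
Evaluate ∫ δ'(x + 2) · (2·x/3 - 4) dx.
- \frac{2}{3}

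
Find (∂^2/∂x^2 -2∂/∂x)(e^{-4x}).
24 e^{- 4 x}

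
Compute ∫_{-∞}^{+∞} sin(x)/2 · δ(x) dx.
0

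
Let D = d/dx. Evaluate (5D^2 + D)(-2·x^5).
10 x^{3} \left(- x - 20\right)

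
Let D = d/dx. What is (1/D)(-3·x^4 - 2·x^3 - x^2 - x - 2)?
- \frac{3 x^{5}}{5} - \frac{x^{4}}{2} - \frac{x^{3}}{3} - \frac{x^{2}}{2} - 2 x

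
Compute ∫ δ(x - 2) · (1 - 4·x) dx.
-7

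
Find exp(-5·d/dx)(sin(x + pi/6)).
\sin{\left(x - 5 + \frac{\pi}{6} \right)}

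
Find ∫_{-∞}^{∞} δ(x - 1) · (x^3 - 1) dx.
0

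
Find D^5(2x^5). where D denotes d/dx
240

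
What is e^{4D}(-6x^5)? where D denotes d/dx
- 6 x^{5} - 120 x^{4} - 960 x^{3} - 3840 x^{2} - 7680 x - 6144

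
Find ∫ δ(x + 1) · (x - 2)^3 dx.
-27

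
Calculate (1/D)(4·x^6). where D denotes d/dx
\frac{4 x^{7}}{7}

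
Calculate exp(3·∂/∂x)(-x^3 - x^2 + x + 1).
- x^{3} - 10 x^{2} - 32 x - 32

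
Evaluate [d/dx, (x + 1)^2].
2 x + 2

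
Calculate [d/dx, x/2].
\frac{1}{2}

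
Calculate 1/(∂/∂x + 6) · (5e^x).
\frac{5 e^{x}}{7}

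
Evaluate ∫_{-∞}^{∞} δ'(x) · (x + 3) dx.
-1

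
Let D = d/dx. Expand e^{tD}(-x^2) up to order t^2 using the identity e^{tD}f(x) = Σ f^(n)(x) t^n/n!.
- t^{2} - 2 t x - x^{2}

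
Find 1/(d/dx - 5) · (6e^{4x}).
- 6 e^{4 x}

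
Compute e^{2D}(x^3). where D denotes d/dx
x^{3} + 6 x^{2} + 12 x + 8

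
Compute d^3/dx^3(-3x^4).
- 72 x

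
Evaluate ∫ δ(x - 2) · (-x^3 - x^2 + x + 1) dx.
-9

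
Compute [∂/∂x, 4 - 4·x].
-4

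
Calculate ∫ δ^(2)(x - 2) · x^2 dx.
2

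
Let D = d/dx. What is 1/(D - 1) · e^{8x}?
\frac{e^{8 x}}{7}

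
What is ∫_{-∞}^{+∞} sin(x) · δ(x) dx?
0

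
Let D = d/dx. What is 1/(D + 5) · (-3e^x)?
- \frac{e^{x}}{2}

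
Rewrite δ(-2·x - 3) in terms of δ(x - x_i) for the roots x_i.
\frac{\delta(x + 3/2)}{2}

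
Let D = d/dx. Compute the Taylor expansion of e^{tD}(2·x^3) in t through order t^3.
2 t^{3} + 6 t^{2} x + 6 t x^{2} + 2 x^{3}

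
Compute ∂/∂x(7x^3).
21 x^{2}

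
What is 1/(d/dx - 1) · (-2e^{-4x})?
\frac{2 e^{- 4 x}}{5}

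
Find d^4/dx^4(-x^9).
- 3024 x^{5}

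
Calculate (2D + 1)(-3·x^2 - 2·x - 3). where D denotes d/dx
- 3 x^{2} - 14 x - 7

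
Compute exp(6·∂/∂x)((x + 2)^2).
x^{2} + 16 x + 64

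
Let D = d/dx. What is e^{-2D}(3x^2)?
3 x^{2} - 12 x + 12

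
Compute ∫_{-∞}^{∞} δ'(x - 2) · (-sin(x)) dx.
\cos{\left(2 \right)}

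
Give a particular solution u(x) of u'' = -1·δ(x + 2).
-\frac{|x + 2|}{2}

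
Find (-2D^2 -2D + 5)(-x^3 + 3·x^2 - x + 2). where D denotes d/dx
x \left(- 5 x^{2} + 21 x - 5\right)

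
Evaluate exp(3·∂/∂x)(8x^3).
8 x^{3} + 72 x^{2} + 216 x + 216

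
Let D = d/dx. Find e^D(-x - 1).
- x - 2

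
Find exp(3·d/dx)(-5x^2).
- 5 x^{2} - 30 x - 45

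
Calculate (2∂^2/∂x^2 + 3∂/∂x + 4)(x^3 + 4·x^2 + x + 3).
4 x^{3} + 25 x^{2} + 40 x + 31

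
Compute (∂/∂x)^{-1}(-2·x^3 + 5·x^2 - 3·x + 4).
- \frac{x^{4}}{2} + \frac{5 x^{3}}{3} - \frac{3 x^{2}}{2} + 4 x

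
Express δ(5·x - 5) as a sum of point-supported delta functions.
\frac{\delta(x - 1)}{5}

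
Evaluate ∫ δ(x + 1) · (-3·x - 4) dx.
-1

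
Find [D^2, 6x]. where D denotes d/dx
12D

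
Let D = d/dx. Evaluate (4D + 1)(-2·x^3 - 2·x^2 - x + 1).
- 2 x^{3} - 26 x^{2} - 17 x - 3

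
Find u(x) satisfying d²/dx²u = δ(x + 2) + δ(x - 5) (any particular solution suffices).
\frac{|x + 2|}{2} + \frac{|x - 5|}{2}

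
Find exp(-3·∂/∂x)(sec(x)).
\sec{\left(x - 3 \right)}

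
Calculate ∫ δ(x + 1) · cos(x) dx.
\cos{\left(1 \right)}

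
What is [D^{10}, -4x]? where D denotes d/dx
-40D^{9}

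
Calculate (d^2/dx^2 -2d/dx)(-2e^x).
2 e^{x}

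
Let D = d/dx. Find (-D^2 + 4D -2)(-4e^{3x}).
- 4 e^{3 x}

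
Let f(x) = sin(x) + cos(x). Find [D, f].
- \sin{\left(x \right)} + \cos{\left(x \right)}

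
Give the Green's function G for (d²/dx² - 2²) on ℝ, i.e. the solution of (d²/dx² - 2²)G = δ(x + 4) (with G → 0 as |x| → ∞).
-\frac{e^{-2|x + 4|}}{4}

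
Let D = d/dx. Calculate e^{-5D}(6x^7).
6 x^{7} - 210 x^{6} + 3150 x^{5} - 26250 x^{4} + 131250 x^{3} - 393750 x^{2} + 656250 x - 468750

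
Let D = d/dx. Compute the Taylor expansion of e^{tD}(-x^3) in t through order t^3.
- t^{3} - 3 t^{2} x - 3 t x^{2} - x^{3}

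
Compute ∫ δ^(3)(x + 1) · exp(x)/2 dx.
- \frac{1}{2 e}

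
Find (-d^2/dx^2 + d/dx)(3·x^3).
9 x \left(x - 2\right)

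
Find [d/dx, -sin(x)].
- \cos{\left(x \right)}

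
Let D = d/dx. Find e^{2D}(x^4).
x^{4} + 8 x^{3} + 24 x^{2} + 32 x + 16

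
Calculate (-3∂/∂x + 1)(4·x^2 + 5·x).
4 x^{2} - 19 x - 15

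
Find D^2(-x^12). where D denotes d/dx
- 132 x^{10}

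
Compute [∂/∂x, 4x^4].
16 x^{3}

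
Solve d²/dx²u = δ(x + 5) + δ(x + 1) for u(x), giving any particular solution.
\frac{|x + 5|}{2} + \frac{|x + 1|}{2}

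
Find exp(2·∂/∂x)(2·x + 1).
2 x + 5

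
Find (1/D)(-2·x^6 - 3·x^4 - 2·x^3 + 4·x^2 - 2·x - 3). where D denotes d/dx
- \frac{2 x^{7}}{7} - \frac{3 x^{5}}{5} - \frac{x^{4}}{2} + \frac{4 x^{3}}{3} - x^{2} - 3 x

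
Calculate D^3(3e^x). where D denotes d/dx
3 e^{x}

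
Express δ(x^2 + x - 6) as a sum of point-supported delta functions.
\frac{\delta(x + 3) + \delta(x - 2)}{5}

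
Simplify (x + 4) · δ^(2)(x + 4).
-2\delta'(x + 4)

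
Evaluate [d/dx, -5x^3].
- 15 x^{2}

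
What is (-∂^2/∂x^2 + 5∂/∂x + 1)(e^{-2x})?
- 13 e^{- 2 x}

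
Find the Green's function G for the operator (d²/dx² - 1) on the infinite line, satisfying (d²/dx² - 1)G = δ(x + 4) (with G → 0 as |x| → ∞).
-\frac{e^{-|x + 4|}}{2}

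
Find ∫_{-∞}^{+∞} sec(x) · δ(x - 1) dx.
\sec{\left(1 \right)}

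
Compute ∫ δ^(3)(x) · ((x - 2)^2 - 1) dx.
0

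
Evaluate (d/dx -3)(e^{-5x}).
- 8 e^{- 5 x}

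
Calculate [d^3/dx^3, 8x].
24\frac{d^{2}}{dx^{2}}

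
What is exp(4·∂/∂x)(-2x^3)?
- 2 x^{3} - 24 x^{2} - 96 x - 128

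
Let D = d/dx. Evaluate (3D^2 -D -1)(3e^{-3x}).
87 e^{- 3 x}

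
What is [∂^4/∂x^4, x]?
4\frac{d^{3}}{dx^{3}}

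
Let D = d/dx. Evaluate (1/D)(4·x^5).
\frac{2 x^{6}}{3}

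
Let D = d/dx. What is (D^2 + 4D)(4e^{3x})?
84 e^{3 x}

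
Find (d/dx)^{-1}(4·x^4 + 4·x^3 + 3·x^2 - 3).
\frac{4 x^{5}}{5} + x^{4} + x^{3} - 3 x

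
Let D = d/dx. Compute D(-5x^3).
- 15 x^{2}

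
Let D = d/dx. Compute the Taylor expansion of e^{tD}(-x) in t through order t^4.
- t - x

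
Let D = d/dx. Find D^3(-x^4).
- 24 x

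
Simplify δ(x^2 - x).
\frac{\delta(x - 1) + \delta(x)}{1}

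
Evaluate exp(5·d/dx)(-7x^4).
- 7 x^{4} - 140 x^{3} - 1050 x^{2} - 3500 x - 4375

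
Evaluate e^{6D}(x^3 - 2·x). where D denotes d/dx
x^{3} + 18 x^{2} + 106 x + 204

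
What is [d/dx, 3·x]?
3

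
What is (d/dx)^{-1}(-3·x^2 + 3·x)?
- x^{3} + \frac{3 x^{2}}{2}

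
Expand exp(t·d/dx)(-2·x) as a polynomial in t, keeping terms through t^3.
- 2 t - 2 x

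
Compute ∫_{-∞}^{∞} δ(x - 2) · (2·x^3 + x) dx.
18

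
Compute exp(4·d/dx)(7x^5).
7 x^{5} + 140 x^{4} + 1120 x^{3} + 4480 x^{2} + 8960 x + 7168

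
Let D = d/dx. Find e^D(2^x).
2^{x + 1}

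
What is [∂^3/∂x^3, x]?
3\frac{d^{2}}{dx^{2}}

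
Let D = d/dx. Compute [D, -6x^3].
- 18 x^{2}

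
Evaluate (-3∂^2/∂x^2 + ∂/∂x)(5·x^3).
15 x \left(x - 6\right)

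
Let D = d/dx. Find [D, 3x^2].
6 x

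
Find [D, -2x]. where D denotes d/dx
-2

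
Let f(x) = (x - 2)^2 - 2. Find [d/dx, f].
2 x - 4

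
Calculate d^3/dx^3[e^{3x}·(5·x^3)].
\left(135 x^{3} + 405 x^{2} + 270 x + 30\right) e^{3 x}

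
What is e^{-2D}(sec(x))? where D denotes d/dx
\sec{\left(x - 2 \right)}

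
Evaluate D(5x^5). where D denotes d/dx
25 x^{4}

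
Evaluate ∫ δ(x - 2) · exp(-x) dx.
e^{-2}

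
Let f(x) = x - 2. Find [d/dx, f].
1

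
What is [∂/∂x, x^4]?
4 x^{3}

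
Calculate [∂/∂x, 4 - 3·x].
-3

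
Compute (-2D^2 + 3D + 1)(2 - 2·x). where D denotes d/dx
- 2 x - 4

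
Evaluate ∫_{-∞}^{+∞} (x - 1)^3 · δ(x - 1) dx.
0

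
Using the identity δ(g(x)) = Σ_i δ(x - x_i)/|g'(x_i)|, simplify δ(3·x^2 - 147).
\frac{\delta(x - 7) + \delta(x + 7)}{42}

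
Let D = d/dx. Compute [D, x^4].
4 x^{3}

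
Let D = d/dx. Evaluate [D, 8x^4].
32 x^{3}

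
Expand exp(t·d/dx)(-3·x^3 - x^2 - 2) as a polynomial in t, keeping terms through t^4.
- 3 t^{3} - t^{2} \left(9 x + 1\right) - t x \left(9 x + 2\right) - 3 x^{3} - x^{2} - 2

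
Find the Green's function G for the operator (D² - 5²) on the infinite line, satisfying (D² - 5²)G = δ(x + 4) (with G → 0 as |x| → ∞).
-\frac{e^{-5|x + 4|}}{10}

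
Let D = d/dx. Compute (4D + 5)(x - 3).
5 x - 11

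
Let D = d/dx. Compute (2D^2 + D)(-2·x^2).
- 4 x - 8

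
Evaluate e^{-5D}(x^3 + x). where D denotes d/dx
x^{3} - 15 x^{2} + 76 x - 130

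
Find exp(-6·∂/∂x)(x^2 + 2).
x^{2} - 12 x + 38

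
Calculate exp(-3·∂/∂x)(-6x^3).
- 6 x^{3} + 54 x^{2} - 162 x + 162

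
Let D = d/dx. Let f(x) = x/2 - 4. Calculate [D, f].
\frac{1}{2}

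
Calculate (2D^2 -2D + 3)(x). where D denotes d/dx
3 x - 2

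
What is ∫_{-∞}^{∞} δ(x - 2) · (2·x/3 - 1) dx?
\frac{1}{3}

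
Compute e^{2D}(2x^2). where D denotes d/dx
2 x^{2} + 8 x + 8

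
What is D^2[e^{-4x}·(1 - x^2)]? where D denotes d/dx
2 \left(- 8 x^{2} + 8 x + 7\right) e^{- 4 x}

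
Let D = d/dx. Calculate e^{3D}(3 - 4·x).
- 4 x - 9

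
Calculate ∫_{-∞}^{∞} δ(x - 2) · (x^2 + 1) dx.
5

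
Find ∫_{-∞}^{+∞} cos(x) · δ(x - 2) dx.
\cos{\left(2 \right)}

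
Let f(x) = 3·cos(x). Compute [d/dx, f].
- 3 \sin{\left(x \right)}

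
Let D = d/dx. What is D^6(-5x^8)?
- 100800 x^{2}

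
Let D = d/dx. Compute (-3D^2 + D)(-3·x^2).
18 - 6 x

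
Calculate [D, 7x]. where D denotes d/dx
7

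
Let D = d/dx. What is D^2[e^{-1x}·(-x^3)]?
x \left(- x^{2} + 6 x - 6\right) e^{- x}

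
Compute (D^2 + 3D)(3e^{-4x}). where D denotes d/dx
12 e^{- 4 x}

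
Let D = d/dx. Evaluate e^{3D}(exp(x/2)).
e^{\frac{x}{2} + \frac{3}{2}}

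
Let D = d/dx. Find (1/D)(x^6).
\frac{x^{7}}{7}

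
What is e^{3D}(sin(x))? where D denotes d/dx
\sin{\left(x + 3 \right)}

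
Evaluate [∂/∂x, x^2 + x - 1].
2 x + 1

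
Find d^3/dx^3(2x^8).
672 x^{5}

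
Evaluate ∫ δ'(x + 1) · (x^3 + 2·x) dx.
-5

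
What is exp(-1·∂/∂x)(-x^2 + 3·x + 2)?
- x^{2} + 5 x - 2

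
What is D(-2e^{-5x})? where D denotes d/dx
10 e^{- 5 x}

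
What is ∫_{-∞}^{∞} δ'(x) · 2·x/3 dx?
- \frac{2}{3}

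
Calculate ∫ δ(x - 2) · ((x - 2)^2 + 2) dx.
2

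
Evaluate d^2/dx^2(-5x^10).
- 450 x^{8}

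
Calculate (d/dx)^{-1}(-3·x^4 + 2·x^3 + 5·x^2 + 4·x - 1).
- \frac{3 x^{5}}{5} + \frac{x^{4}}{2} + \frac{5 x^{3}}{3} + 2 x^{2} - x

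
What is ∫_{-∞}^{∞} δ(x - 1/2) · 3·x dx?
\frac{3}{2}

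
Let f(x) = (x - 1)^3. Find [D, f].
3 \left(x - 1\right)^{2}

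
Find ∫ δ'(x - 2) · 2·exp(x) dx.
- 2 e^{2}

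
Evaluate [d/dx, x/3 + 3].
\frac{1}{3}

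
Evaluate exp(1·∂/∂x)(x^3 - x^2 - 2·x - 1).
x^{3} + 2 x^{2} - x - 3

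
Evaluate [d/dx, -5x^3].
- 15 x^{2}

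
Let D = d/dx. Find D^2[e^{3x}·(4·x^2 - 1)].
\left(36 x^{2} + 48 x - 1\right) e^{3 x}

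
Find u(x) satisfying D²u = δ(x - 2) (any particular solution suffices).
\frac{|x - 2|}{2}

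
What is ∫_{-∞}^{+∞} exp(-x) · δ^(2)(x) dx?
1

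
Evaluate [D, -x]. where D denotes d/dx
-1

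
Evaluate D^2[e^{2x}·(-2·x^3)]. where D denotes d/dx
- 4 x \left(2 x^{2} + 6 x + 3\right) e^{2 x}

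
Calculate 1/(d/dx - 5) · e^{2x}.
- \frac{e^{2 x}}{3}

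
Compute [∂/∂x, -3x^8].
- 24 x^{7}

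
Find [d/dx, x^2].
2 x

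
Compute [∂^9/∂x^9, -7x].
-63\frac{d^{8}}{dx^{8}}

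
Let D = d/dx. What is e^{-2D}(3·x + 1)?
3 x - 5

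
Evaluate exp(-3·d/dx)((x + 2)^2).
x^{2} - 2 x + 1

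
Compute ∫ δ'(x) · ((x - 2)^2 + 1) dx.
4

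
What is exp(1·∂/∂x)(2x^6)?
2 x^{6} + 12 x^{5} + 30 x^{4} + 40 x^{3} + 30 x^{2} + 12 x + 2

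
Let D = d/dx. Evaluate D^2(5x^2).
10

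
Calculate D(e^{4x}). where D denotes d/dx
4 e^{4 x}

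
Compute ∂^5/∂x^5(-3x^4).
0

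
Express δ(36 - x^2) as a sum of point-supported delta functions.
\frac{\delta(x - 6) + \delta(x + 6)}{12}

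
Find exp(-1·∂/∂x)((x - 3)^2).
x^{2} - 8 x + 16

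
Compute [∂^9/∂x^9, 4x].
36\frac{d^{8}}{dx^{8}}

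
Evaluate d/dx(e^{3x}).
3 e^{3 x}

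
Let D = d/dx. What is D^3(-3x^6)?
- 360 x^{3}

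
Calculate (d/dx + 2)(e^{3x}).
5 e^{3 x}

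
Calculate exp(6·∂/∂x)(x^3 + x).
x^{3} + 18 x^{2} + 109 x + 222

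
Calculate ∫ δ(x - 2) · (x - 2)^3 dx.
0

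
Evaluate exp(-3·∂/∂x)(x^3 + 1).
x^{3} - 9 x^{2} + 27 x - 26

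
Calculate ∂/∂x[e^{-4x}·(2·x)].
2 \left(1 - 4 x\right) e^{- 4 x}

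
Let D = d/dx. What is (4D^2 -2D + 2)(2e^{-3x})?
88 e^{- 3 x}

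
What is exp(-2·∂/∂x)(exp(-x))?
e^{2 - x}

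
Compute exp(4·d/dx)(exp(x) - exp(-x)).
2 \sinh{\left(x + 4 \right)}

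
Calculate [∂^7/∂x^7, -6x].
-42\frac{d^{6}}{dx^{6}}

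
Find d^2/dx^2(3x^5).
60 x^{3}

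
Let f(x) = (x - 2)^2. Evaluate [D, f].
2 x - 4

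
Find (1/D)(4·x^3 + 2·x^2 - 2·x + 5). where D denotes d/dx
x^{4} + \frac{2 x^{3}}{3} - x^{2} + 5 x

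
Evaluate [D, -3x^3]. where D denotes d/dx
- 9 x^{2}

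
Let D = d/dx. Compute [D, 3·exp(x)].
3 e^{x}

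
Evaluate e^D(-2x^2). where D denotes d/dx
- 2 x^{2} - 4 x - 2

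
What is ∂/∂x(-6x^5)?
- 30 x^{4}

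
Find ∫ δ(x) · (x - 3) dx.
-3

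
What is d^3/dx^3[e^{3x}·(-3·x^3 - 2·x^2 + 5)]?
\left(- 81 x^{3} - 297 x^{2} - 270 x + 81\right) e^{3 x}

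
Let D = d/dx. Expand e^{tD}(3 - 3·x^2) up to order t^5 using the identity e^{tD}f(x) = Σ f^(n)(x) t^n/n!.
- 3 t^{2} - 6 t x - 3 x^{2} + 3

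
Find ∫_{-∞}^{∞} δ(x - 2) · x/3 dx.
\frac{2}{3}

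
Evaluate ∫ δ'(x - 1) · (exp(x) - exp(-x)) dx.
- 2 \cosh{\left(1 \right)}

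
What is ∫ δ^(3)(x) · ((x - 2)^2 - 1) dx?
0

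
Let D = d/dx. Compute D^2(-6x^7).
- 252 x^{5}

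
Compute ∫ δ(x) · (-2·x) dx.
0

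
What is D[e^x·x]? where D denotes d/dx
\left(x + 1\right) e^{x}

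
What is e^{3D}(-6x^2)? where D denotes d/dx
- 6 x^{2} - 36 x - 54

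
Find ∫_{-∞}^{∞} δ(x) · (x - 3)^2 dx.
9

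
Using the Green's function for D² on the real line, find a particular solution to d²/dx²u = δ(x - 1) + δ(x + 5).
\frac{|x - 1|}{2} + \frac{|x + 5|}{2}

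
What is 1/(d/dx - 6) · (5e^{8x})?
\frac{5 e^{8 x}}{2}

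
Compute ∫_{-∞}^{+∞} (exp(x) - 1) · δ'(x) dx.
-1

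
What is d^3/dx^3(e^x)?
e^{x}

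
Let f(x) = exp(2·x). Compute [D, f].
2 e^{2 x}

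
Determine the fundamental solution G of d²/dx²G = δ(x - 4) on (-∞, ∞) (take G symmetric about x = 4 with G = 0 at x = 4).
\frac{|x - 4|}{2}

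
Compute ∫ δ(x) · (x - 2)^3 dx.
-8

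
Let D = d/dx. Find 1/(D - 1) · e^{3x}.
\frac{e^{3 x}}{2}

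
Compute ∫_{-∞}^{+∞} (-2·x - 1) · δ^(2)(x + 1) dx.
0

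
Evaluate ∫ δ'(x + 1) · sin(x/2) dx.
- \frac{\cos{\left(\frac{1}{2} \right)}}{2}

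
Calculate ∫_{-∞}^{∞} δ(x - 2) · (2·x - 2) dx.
2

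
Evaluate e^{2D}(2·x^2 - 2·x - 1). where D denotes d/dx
2 x^{2} + 6 x + 3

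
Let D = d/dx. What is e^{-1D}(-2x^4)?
- 2 x^{4} + 8 x^{3} - 12 x^{2} + 8 x - 2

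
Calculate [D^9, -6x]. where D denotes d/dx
-54D^{8}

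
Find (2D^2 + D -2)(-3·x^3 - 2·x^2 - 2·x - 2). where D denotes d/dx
6 x^{3} - 5 x^{2} - 36 x - 6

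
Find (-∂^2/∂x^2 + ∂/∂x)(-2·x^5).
10 x^{3} \left(4 - x\right)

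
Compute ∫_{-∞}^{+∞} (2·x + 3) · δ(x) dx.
3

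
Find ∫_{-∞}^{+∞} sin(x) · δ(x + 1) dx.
- \sin{\left(1 \right)}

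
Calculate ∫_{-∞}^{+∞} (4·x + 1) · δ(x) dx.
1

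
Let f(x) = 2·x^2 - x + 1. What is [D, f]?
4 x - 1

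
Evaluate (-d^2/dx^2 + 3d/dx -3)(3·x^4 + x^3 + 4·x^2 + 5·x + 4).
- 9 x^{4} + 33 x^{3} - 39 x^{2} + 3 x - 5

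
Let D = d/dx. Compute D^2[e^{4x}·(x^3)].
2 x \left(8 x^{2} + 12 x + 3\right) e^{4 x}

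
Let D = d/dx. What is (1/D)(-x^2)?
- \frac{x^{3}}{3}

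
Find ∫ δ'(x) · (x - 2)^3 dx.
-12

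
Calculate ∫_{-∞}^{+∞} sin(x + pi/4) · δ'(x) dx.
- \frac{\sqrt{2}}{2}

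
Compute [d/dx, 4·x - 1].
4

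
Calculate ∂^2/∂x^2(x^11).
110 x^{9}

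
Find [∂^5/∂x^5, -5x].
-25\frac{d^{4}}{dx^{4}}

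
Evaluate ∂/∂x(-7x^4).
- 28 x^{3}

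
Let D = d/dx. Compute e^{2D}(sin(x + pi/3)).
\sin{\left(x + \frac{\pi}{3} + 2 \right)}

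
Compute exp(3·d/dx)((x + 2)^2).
x^{2} + 10 x + 25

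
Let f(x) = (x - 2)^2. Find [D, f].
2 x - 4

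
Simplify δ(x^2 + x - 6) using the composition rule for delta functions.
\frac{\delta(x + 3) + \delta(x - 2)}{5}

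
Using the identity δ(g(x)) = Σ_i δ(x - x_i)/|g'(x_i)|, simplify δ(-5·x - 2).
\frac{\delta(x + 2/5)}{5}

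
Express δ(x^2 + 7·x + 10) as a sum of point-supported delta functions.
\frac{\delta(x + 2) + \delta(x + 5)}{3}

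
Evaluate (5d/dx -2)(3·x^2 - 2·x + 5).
- 6 x^{2} + 34 x - 20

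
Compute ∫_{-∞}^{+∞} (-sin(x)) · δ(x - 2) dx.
- \sin{\left(2 \right)}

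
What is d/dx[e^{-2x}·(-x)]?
\left(2 x - 1\right) e^{- 2 x}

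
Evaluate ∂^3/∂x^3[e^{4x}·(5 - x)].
\left(272 - 64 x\right) e^{4 x}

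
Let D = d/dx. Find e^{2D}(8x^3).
8 x^{3} + 48 x^{2} + 96 x + 64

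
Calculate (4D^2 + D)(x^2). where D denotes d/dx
2 x + 8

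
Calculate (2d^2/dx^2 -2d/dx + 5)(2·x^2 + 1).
10 x^{2} - 8 x + 13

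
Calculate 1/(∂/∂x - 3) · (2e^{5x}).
e^{5 x}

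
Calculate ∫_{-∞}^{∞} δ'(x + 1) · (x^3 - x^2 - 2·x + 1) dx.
-3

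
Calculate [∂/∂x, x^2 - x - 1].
2 x - 1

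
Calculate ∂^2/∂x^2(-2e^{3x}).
- 18 e^{3 x}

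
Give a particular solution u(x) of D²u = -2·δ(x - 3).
-|x - 3|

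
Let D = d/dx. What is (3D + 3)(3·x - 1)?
9 x + 6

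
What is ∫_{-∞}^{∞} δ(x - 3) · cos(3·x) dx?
\cos{\left(9 \right)}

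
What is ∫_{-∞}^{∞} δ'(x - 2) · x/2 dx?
- \frac{1}{2}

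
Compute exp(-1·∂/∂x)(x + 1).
x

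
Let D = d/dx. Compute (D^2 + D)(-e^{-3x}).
- 6 e^{- 3 x}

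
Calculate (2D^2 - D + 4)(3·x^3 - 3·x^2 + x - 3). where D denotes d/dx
12 x^{3} - 21 x^{2} + 46 x - 25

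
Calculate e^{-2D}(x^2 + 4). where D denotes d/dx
x^{2} - 4 x + 8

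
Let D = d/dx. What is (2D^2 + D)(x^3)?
3 x \left(x + 4\right)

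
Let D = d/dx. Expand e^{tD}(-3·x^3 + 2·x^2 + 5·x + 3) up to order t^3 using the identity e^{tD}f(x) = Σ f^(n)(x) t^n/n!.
- 3 t^{3} + t^{2} \left(2 - 9 x\right) + t \left(- 9 x^{2} + 4 x + 5\right) - 3 x^{3} + 2 x^{2} + 5 x + 3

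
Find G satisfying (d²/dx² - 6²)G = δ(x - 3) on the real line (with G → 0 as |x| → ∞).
-\frac{e^{-6|x - 3|}}{12}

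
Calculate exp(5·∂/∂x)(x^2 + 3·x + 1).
x^{2} + 13 x + 41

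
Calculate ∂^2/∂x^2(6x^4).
72 x^{2}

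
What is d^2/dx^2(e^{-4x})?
16 e^{- 4 x}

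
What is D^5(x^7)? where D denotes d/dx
2520 x^{2}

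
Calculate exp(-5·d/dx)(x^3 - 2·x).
x^{3} - 15 x^{2} + 73 x - 115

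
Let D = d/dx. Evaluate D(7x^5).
35 x^{4}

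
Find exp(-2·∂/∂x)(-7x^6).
- 7 x^{6} + 84 x^{5} - 420 x^{4} + 1120 x^{3} - 1680 x^{2} + 1344 x - 448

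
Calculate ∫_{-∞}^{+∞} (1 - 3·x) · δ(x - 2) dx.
-5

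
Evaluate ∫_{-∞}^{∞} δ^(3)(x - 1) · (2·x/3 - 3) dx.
0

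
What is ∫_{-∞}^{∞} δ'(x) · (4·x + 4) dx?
-4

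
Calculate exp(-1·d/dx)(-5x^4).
- 5 x^{4} + 20 x^{3} - 30 x^{2} + 20 x - 5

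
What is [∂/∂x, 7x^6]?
42 x^{5}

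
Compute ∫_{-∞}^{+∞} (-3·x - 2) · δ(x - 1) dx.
-5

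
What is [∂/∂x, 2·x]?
2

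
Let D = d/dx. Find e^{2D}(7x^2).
7 x^{2} + 28 x + 28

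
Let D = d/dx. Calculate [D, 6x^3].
18 x^{2}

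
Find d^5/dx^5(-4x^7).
- 10080 x^{2}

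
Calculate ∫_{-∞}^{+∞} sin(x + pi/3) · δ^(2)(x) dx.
- \frac{\sqrt{3}}{2}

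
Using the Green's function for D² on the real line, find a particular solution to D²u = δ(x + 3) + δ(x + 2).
\frac{|x + 3|}{2} + \frac{|x + 2|}{2}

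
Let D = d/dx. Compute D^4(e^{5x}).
625 e^{5 x}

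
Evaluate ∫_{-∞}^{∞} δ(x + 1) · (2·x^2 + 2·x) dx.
0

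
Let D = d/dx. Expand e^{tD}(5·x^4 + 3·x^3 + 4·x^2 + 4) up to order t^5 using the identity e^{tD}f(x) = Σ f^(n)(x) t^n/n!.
5 t^{4} + t^{3} \left(20 x + 3\right) + t^{2} \left(30 x^{2} + 9 x + 4\right) + t x \left(20 x^{2} + 9 x + 8\right) + 5 x^{4} + 3 x^{3} + 4 x^{2} + 4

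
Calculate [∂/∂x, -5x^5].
- 25 x^{4}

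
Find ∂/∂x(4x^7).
28 x^{6}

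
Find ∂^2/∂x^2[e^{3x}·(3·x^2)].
\left(27 x^{2} + 36 x + 6\right) e^{3 x}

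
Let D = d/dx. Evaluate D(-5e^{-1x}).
5 e^{- x}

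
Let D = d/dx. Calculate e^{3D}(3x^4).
3 x^{4} + 36 x^{3} + 162 x^{2} + 324 x + 243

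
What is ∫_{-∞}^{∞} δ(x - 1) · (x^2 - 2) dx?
-1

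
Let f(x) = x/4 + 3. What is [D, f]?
\frac{1}{4}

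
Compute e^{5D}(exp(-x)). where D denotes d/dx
e^{- x - 5}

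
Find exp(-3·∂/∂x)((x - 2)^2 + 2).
x^{2} - 10 x + 27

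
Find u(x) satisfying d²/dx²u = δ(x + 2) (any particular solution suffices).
\frac{|x + 2|}{2}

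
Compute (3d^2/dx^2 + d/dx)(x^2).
2 x + 6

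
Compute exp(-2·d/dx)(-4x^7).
- 4 x^{7} + 56 x^{6} - 336 x^{5} + 1120 x^{4} - 2240 x^{3} + 2688 x^{2} - 1792 x + 512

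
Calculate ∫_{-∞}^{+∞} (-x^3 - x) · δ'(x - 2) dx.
13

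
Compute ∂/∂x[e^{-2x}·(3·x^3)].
x^{2} \left(9 - 6 x\right) e^{- 2 x}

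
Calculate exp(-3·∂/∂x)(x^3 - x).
x^{3} - 9 x^{2} + 26 x - 24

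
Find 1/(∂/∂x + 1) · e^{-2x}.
- e^{- 2 x}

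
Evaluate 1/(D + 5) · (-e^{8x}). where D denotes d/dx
- \frac{e^{8 x}}{13}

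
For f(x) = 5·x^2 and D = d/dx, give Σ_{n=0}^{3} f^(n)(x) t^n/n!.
5 t^{2} + 10 t x + 5 x^{2}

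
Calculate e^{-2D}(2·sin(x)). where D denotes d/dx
2 \sin{\left(x - 2 \right)}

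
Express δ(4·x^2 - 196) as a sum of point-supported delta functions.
\frac{\delta(x - 7) + \delta(x + 7)}{56}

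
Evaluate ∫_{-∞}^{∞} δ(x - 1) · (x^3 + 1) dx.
2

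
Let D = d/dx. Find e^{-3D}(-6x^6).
- 6 x^{6} + 108 x^{5} - 810 x^{4} + 3240 x^{3} - 7290 x^{2} + 8748 x - 4374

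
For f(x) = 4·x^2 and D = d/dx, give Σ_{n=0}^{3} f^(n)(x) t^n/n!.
4 t^{2} + 8 t x + 4 x^{2}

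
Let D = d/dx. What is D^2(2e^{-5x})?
50 e^{- 5 x}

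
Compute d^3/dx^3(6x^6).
720 x^{3}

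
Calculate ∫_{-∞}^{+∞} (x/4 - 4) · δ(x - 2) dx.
- \frac{7}{2}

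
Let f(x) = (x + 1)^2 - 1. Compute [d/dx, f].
2 x + 2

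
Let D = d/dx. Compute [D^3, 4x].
12D^{2}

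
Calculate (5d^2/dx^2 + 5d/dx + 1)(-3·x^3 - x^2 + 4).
- 3 x^{3} - 46 x^{2} - 100 x - 6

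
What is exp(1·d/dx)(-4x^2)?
- 4 x^{2} - 8 x - 4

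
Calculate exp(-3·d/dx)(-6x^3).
- 6 x^{3} + 54 x^{2} - 162 x + 162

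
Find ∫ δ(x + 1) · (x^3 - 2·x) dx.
1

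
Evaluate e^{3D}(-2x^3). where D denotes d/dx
- 2 x^{3} - 18 x^{2} - 54 x - 54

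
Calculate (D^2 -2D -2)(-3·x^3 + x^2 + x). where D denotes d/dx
2 x \left(3 x^{2} + 8 x - 12\right)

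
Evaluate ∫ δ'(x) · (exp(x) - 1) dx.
-1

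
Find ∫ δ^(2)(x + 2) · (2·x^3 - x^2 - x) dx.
-26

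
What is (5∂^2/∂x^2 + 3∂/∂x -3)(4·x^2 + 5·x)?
- 12 x^{2} + 9 x + 55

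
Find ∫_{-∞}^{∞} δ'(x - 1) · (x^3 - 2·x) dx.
-1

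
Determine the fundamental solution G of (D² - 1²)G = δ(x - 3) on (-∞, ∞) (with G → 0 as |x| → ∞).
-\frac{e^{-|x - 3|}}{2}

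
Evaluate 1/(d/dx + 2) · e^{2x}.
\frac{e^{2 x}}{4}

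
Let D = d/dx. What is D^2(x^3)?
6 x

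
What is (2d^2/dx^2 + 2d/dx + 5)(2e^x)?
18 e^{x}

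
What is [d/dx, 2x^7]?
14 x^{6}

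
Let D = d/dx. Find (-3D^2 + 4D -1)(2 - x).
x - 6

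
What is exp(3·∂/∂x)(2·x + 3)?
2 x + 9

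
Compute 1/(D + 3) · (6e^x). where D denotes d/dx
\frac{3 e^{x}}{2}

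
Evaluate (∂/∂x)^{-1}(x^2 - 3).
\frac{x^{3}}{3} - 3 x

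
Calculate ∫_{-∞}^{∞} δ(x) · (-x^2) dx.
0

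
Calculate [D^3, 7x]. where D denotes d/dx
21D^{2}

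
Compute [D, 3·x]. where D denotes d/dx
3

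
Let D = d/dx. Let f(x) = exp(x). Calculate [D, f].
e^{x}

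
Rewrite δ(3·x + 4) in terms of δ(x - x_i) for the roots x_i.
\frac{\delta(x + 4/3)}{3}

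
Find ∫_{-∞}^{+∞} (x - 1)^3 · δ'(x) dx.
-3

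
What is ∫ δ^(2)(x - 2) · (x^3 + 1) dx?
12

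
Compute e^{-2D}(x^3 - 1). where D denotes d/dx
x^{3} - 6 x^{2} + 12 x - 9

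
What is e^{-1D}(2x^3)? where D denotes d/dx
2 x^{3} - 6 x^{2} + 6 x - 2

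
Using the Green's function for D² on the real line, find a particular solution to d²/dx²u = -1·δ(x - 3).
-\frac{|x - 3|}{2}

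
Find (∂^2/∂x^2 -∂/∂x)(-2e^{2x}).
- 4 e^{2 x}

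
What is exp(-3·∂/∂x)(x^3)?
x^{3} - 9 x^{2} + 27 x - 27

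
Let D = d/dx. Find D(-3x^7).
- 21 x^{6}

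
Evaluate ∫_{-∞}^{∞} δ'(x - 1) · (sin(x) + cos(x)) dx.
- \cos{\left(1 \right)} + \sin{\left(1 \right)}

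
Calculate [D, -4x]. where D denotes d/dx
-4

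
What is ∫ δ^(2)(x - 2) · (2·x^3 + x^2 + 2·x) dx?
26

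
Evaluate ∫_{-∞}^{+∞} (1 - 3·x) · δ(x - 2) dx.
-5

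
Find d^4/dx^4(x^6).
360 x^{2}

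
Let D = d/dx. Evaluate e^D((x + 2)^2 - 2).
x^{2} + 6 x + 7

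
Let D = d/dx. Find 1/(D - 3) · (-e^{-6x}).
\frac{e^{- 6 x}}{9}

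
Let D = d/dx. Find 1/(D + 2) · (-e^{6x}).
- \frac{e^{6 x}}{8}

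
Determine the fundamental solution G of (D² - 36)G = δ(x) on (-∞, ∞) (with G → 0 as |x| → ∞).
-\frac{e^{-6|x|}}{12}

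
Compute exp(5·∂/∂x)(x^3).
x^{3} + 15 x^{2} + 75 x + 125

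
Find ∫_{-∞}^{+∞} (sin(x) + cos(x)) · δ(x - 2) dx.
\cos{\left(2 \right)} + \sin{\left(2 \right)}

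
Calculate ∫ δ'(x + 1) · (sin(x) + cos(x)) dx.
- \sin{\left(1 \right)} - \cos{\left(1 \right)}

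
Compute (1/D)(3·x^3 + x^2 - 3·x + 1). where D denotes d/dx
\frac{3 x^{4}}{4} + \frac{x^{3}}{3} - \frac{3 x^{2}}{2} + x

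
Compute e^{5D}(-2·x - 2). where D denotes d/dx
- 2 x - 12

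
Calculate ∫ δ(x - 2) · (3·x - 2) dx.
4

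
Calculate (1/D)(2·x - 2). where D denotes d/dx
x^{2} - 2 x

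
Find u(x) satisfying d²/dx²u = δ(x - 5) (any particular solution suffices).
\frac{|x - 5|}{2}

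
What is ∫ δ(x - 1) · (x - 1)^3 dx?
0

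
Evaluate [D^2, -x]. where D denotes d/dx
-2D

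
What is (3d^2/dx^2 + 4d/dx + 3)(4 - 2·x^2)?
2 x \left(- 3 x - 8\right)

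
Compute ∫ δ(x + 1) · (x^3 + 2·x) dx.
-3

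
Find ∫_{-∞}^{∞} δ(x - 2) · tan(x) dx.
\tan{\left(2 \right)}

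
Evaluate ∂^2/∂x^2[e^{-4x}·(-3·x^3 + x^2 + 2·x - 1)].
2 \left(- 24 x^{3} + 44 x^{2} - x - 15\right) e^{- 4 x}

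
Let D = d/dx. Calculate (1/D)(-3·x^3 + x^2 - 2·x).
- \frac{3 x^{4}}{4} + \frac{x^{3}}{3} - x^{2}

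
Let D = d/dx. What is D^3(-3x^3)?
-18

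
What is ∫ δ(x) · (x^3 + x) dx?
0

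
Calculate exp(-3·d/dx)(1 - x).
4 - x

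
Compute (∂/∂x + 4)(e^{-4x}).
0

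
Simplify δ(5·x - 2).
\frac{\delta(x - 2/5)}{5}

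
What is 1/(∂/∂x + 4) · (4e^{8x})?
\frac{e^{8 x}}{3}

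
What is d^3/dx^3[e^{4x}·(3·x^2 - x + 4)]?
\left(192 x^{2} + 224 x + 280\right) e^{4 x}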